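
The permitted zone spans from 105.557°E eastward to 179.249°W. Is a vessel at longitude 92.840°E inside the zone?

Band width going east from +105.557° to -179.249°: ((-179.249 − 105.557) mod 360) = 75.194°.
Offset of +92.840° east of the west edge: ((92.840 − 105.557) mod 360) = 347.283°.
347.283° > 75.194° ⇒ outside.

No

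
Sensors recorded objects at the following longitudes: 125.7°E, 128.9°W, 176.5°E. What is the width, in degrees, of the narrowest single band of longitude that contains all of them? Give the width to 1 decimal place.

105.4°

Sort the longitudes: -128.9°, +125.7°, +176.5°.
Eastward gaps between consecutive values (wrapping around): 254.6°, 50.8°, 54.6°.
Largest gap = 254.6° ⇒ minimal covering band is its complement: 360° − 254.6° = 105.4°.
Band runs from +125.7° eastward to -128.9°, crossing the antimeridian.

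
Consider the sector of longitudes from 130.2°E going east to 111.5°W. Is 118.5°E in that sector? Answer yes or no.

No

Band width going east from +130.2° to -111.5°: ((-111.5 − 130.2) mod 360) = 118.3°.
Offset of +118.5° east of the west edge: ((118.5 − 130.2) mod 360) = 348.3°.
348.3° > 118.3° ⇒ outside.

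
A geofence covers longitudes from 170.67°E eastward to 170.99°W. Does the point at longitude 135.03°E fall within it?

Band width going east from +170.67° to -170.99°: ((-170.99 − 170.67) mod 360) = 18.34°.
Offset of +135.03° east of the west edge: ((135.03 − 170.67) mod 360) = 324.36°.
324.36° > 18.34° ⇒ outside.

No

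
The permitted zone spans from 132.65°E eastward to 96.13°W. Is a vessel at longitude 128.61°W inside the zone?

Yes

Band width going east from +132.65° to -96.13°: ((-96.13 − 132.65) mod 360) = 131.22°.
Offset of -128.61° east of the west edge: ((-128.61 − 132.65) mod 360) = 98.74°.
98.74° ≤ 131.22° ⇒ inside.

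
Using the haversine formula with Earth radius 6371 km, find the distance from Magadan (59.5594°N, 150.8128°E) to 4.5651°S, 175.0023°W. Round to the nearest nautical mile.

4177 nmi

Δλ = -175.0023 − 150.8128 = -325.8151°; wrapped into (−180°, 180°]: 34.1849°.
Δφ = -4.5651 − 59.5594 = -64.1245°.
a = sin²(Δφ/2) + cos φ₁ · cos φ₂ · sin²(Δλ/2) = 0.325419.
c = 2·atan2(√a, √(1−a)) = 1.21412 rad → d = 6371·c ≈ 7735.16 km ≈ 4176.65 nmi.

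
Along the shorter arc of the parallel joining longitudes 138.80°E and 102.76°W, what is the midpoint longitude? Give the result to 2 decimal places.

Signed shortest Δλ from +138.80° to -102.76° is +118.44°.
Midpoint longitude = +138.80° + (+118.44°)/2 = +138.80° + 59.22° = +198.02°.
Normalise into (−180°, 180°]: -161.98°.
(The naïve average (+138.80 + -102.76)/2 = 18.02° is on the wrong side of the globe.)

161.98°W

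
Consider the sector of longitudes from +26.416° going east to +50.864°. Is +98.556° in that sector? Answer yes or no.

No

Band width going east from +26.416° to +50.864°: ((50.864 − 26.416) mod 360) = 24.448°.
Offset of +98.556° east of the west edge: ((98.556 − 26.416) mod 360) = 72.140°.
72.140° > 24.448° ⇒ outside.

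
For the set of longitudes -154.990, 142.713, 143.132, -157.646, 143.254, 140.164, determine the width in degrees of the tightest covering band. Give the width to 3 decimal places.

Sort the longitudes: -157.646°, -154.990°, +140.164°, +142.713°, +143.132°, +143.254°.
Eastward gaps between consecutive values (wrapping around): 2.656°, 295.154°, 2.549°, 0.419°, 0.122°, 59.100°.
Largest gap = 295.154° ⇒ minimal covering band is its complement: 360° − 295.154° = 64.846°.
Band runs from +140.164° eastward to -154.990°, crossing the antimeridian.

64.846°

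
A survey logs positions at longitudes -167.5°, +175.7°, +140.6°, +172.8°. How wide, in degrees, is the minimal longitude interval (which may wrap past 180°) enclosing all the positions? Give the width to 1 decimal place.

Sort the longitudes: -167.5°, +140.6°, +172.8°, +175.7°.
Eastward gaps between consecutive values (wrapping around): 308.1°, 32.2°, 2.9°, 16.8°.
Largest gap = 308.1° ⇒ minimal covering band is its complement: 360° − 308.1° = 51.9°.
Band runs from +140.6° eastward to -167.5°, crossing the antimeridian.

51.9°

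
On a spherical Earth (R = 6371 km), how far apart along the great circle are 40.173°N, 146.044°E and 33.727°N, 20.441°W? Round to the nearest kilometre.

11681 km

Δλ = -20.441 − 146.044 = -166.485°.
Δφ = 33.727 − 40.173 = -6.446°.
a = sin²(Δφ/2) + cos φ₁ · cos φ₂ · sin²(Δλ/2) = 0.629858.
c = 2·atan2(√a, √(1−a)) = 1.83353 rad → d = 6371·c ≈ 11681.39 km.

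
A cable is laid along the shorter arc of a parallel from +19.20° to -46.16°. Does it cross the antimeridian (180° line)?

No

Signed shortest Δλ = ((-46.16 − 19.20 + 180) mod 360) − 180 = -65.36°.
Going west by 65.36° from +19.20° reaches -46.16° without touching 180°.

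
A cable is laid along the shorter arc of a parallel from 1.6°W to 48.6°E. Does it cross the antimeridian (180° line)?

No

Signed shortest Δλ = ((48.6 − -1.6 + 180) mod 360) − 180 = 50.2°.
Going east by 50.2° from -1.6° reaches +48.6° without touching 180°.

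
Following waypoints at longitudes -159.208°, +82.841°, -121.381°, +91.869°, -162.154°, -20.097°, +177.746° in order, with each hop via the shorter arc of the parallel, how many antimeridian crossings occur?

5

Leg 1: -159.208° → +82.841°, shortest Δλ = -117.951° (west) — crosses 180°.
Leg 2: +82.841° → -121.381°, shortest Δλ = 155.778° (east) — crosses 180°.
Leg 3: -121.381° → +91.869°, shortest Δλ = -146.75° (west) — crosses 180°.
Leg 4: +91.869° → -162.154°, shortest Δλ = 105.977° (east) — crosses 180°.
Leg 5: -162.154° → -20.097°, shortest Δλ = 142.057° (east) — does not cross 180°.
Leg 6: -20.097° → +177.746°, shortest Δλ = -162.157° (west) — crosses 180°.
Total crossings: 5.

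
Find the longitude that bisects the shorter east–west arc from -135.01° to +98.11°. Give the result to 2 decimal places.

+161.55°

Signed shortest Δλ from -135.01° to +98.11° is -126.88°.
Midpoint longitude = -135.01° + (-126.88°)/2 = -135.01° − 63.44° = -198.45°.
Normalise into (−180°, 180°]: +161.55°.
(The naïve average (-135.01 + +98.11)/2 = -18.45° is on the wrong side of the globe.)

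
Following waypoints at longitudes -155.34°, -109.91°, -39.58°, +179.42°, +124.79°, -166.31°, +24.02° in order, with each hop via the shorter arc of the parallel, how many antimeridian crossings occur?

3

Leg 1: -155.34° → -109.91°, shortest Δλ = 45.43° (east) — does not cross 180°.
Leg 2: -109.91° → -39.58°, shortest Δλ = 70.33° (east) — does not cross 180°.
Leg 3: -39.58° → +179.42°, shortest Δλ = -141.0° (west) — crosses 180°.
Leg 4: +179.42° → +124.79°, shortest Δλ = -54.63° (west) — does not cross 180°.
Leg 5: +124.79° → -166.31°, shortest Δλ = 68.9° (east) — crosses 180°.
Leg 6: -166.31° → +24.02°, shortest Δλ = -169.67° (west) — crosses 180°.
Total crossings: 3.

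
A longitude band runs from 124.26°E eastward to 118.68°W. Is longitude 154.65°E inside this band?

Band width going east from +124.26° to -118.68°: ((-118.68 − 124.26) mod 360) = 117.06°.
Offset of +154.65° east of the west edge: ((154.65 − 124.26) mod 360) = 30.39°.
30.39° ≤ 117.06° ⇒ inside.

Yes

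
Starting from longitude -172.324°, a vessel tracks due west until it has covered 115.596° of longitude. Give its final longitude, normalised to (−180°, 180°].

+72.080°

Start at -172.324°; shift −115.596° → -287.920°.
-287.920° lies outside (−180°, 180°]; add 360° → +72.080°.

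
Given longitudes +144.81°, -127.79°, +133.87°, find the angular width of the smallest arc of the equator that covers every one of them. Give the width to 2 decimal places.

98.34°

Sort the longitudes: -127.79°, +133.87°, +144.81°.
Eastward gaps between consecutive values (wrapping around): 261.66°, 10.94°, 87.40°.
Largest gap = 261.66° ⇒ minimal covering band is its complement: 360° − 261.66° = 98.34°.
Band runs from +133.87° eastward to -127.79°, crossing the antimeridian.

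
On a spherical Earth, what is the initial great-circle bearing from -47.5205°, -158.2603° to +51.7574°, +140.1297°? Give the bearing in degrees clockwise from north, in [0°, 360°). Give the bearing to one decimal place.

323.9°

Δλ = 140.1297 − -158.2603 = 298.3900°; wrapped into (−180°, 180°]: -61.6100°.
θ = atan2( sin Δλ · cos φ₂ , cos φ₁ · sin φ₂ − sin φ₁ · cos φ₂ · cos Δλ )
  = atan2(-0.54455, 0.74746) = -36.074° → normalised to [0°, 360°): 323.926°.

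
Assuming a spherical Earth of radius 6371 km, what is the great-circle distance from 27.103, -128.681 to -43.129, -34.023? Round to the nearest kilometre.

12383 km

Δλ = -34.023 − -128.681 = 94.658°.
Δφ = -43.129 − 27.103 = -70.232°.
a = sin²(Δφ/2) + cos φ₁ · cos φ₂ · sin²(Δλ/2) = 0.682110.
c = 2·atan2(√a, √(1−a)) = 1.94359 rad → d = 6371·c ≈ 12382.63 km.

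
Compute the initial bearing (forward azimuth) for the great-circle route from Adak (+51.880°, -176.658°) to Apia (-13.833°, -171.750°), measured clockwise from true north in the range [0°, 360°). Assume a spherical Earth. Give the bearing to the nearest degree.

Δλ = -171.750 − -176.658 = 4.908°.
θ = atan2( sin Δλ · cos φ₂ , cos φ₁ · sin φ₂ − sin φ₁ · cos φ₂ · cos Δλ )
  = atan2(0.08307, -0.90870) = 174.776° → normalised to [0°, 360°): 174.776°.

175°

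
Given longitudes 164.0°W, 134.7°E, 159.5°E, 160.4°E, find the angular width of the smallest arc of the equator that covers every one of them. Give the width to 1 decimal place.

61.3°

Sort the longitudes: -164.0°, +134.7°, +159.5°, +160.4°.
Eastward gaps between consecutive values (wrapping around): 298.7°, 24.8°, 0.9°, 35.6°.
Largest gap = 298.7° ⇒ minimal covering band is its complement: 360° − 298.7° = 61.3°.
Band runs from +134.7° eastward to -164.0°, crossing the antimeridian.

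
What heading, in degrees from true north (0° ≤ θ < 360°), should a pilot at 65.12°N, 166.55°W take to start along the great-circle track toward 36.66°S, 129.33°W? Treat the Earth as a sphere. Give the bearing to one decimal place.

149.7°

Δλ = -129.33 − -166.55 = 37.22°.
θ = atan2( sin Δλ · cos φ₂ , cos φ₁ · sin φ₂ − sin φ₁ · cos φ₂ · cos Δλ )
  = atan2(0.48523, -0.83071) = 149.710° → normalised to [0°, 360°): 149.710°.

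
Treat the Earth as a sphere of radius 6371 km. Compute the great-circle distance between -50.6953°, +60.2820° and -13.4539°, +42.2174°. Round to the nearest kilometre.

4451 km

Δλ = 42.2174 − 60.2820 = -18.0646°.
Δφ = -13.4539 − -50.6953 = 37.2414°.
a = sin²(Δφ/2) + cos φ₁ · cos φ₂ · sin²(Δλ/2) = 0.117137.
c = 2·atan2(√a, √(1−a)) = 0.69863 rad → d = 6371·c ≈ 4450.96 km.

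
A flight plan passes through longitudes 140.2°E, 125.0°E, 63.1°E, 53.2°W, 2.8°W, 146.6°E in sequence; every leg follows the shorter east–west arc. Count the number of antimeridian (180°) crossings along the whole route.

0

Leg 1: +140.2° → +125.0°, shortest Δλ = -15.2° (west) — does not cross 180°.
Leg 2: +125.0° → +63.1°, shortest Δλ = -61.9° (west) — does not cross 180°.
Leg 3: +63.1° → -53.2°, shortest Δλ = -116.3° (west) — does not cross 180°.
Leg 4: -53.2° → -2.8°, shortest Δλ = 50.4° (east) — does not cross 180°.
Leg 5: -2.8° → +146.6°, shortest Δλ = 149.4° (east) — does not cross 180°.
Total crossings: 0.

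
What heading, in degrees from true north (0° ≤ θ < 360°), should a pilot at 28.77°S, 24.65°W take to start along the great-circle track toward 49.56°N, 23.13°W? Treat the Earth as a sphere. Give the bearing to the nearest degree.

1°

Δλ = -23.13 − -24.65 = 1.52°.
θ = atan2( sin Δλ · cos φ₂ , cos φ₁ · sin φ₂ − sin φ₁ · cos φ₂ · cos Δλ )
  = atan2(0.01721, 0.97922) = 1.007° → normalised to [0°, 360°): 1.007°.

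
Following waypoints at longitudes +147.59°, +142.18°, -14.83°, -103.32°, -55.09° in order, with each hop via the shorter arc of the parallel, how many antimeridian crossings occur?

0

Leg 1: +147.59° → +142.18°, shortest Δλ = -5.41° (west) — does not cross 180°.
Leg 2: +142.18° → -14.83°, shortest Δλ = -157.01° (west) — does not cross 180°.
Leg 3: -14.83° → -103.32°, shortest Δλ = -88.49° (west) — does not cross 180°.
Leg 4: -103.32° → -55.09°, shortest Δλ = 48.23° (east) — does not cross 180°.
Total crossings: 0.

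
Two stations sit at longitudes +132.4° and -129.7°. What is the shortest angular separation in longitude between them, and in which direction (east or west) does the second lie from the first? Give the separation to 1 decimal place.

97.9° east

Raw difference: -129.7 − 132.4 = -262.1°.
Normalise into (−180°, 180°]: -262.1° + 360° = 97.9°.
Positive ⇒ the second point lies to the east; separation 97.9°.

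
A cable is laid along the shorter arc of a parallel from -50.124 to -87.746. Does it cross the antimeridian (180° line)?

Signed shortest Δλ = ((-87.746 − -50.124 + 180) mod 360) − 180 = -37.622°.
Going west by 37.622° from -50.124° reaches -87.746° without touching 180°.

No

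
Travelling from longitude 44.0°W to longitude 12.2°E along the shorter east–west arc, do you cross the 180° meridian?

No

Signed shortest Δλ = ((12.2 − -44.0 + 180) mod 360) − 180 = 56.2°.
Going east by 56.2° from -44.0° reaches +12.2° without touching 180°.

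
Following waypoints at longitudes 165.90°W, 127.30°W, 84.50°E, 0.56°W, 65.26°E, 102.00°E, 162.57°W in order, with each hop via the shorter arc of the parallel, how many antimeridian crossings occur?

Leg 1: -165.90° → -127.30°, shortest Δλ = 38.6° (east) — does not cross 180°.
Leg 2: -127.30° → +84.50°, shortest Δλ = -148.2° (west) — crosses 180°.
Leg 3: +84.50° → -0.56°, shortest Δλ = -85.06° (west) — does not cross 180°.
Leg 4: -0.56° → +65.26°, shortest Δλ = 65.82° (east) — does not cross 180°.
Leg 5: +65.26° → +102.00°, shortest Δλ = 36.74° (east) — does not cross 180°.
Leg 6: +102.00° → -162.57°, shortest Δλ = 95.43° (east) — crosses 180°.
Total crossings: 2.

2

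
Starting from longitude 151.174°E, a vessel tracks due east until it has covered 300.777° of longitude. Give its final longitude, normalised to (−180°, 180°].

Start at +151.174°; shift +300.777° → +451.951°.
+451.951° lies outside (−180°, 180°]; subtract 360° → +91.951°.

91.951°E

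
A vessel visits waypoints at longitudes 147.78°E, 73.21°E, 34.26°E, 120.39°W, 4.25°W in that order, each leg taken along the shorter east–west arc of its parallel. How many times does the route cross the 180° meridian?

Leg 1: +147.78° → +73.21°, shortest Δλ = -74.57° (west) — does not cross 180°.
Leg 2: +73.21° → +34.26°, shortest Δλ = -38.95° (west) — does not cross 180°.
Leg 3: +34.26° → -120.39°, shortest Δλ = -154.65° (west) — does not cross 180°.
Leg 4: -120.39° → -4.25°, shortest Δλ = 116.14° (east) — does not cross 180°.
Total crossings: 0.

0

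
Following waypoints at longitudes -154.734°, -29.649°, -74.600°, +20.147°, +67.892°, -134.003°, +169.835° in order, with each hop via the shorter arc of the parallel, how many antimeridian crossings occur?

Leg 1: -154.734° → -29.649°, shortest Δλ = 125.085° (east) — does not cross 180°.
Leg 2: -29.649° → -74.600°, shortest Δλ = -44.951° (west) — does not cross 180°.
Leg 3: -74.600° → +20.147°, shortest Δλ = 94.747° (east) — does not cross 180°.
Leg 4: +20.147° → +67.892°, shortest Δλ = 47.745° (east) — does not cross 180°.
Leg 5: +67.892° → -134.003°, shortest Δλ = 158.105° (east) — crosses 180°.
Leg 6: -134.003° → +169.835°, shortest Δλ = -56.162° (west) — crosses 180°.
Total crossings: 2.

2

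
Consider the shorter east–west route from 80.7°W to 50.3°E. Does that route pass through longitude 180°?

No

Signed shortest Δλ = ((50.3 − -80.7 + 180) mod 360) − 180 = 131.0°.
Going east by 131.0° from -80.7° reaches +50.3° without touching 180°.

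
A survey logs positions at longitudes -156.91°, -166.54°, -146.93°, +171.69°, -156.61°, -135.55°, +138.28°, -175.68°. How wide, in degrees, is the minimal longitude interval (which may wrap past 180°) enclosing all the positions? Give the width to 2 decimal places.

Sort the longitudes: -175.68°, -166.54°, -156.91°, -156.61°, -146.93°, -135.55°, +138.28°, +171.69°.
Eastward gaps between consecutive values (wrapping around): 9.14°, 9.63°, 0.30°, 9.68°, 11.38°, 273.83°, 33.41°, 12.63°.
Largest gap = 273.83° ⇒ minimal covering band is its complement: 360° − 273.83° = 86.17°.
Band runs from +138.28° eastward to -135.55°, crossing the antimeridian.

86.17°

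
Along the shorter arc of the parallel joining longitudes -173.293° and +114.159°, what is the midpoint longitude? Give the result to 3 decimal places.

+150.433°

Signed shortest Δλ from -173.293° to +114.159° is -72.548°.
Midpoint longitude = -173.293° + (-72.548°)/2 = -173.293° − 36.274° = -209.567°.
Normalise into (−180°, 180°]: +150.433°.
(The naïve average (-173.293 + +114.159)/2 = -29.567° is on the wrong side of the globe.)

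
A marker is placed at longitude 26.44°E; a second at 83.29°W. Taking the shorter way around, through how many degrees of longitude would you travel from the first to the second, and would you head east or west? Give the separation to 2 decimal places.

Raw difference: -83.29 − 26.44 = -109.73°.
Normalise into (−180°, 180°]: -109.73° stays -109.73°.
Negative ⇒ the second point lies to the west; separation 109.73°.

109.73° west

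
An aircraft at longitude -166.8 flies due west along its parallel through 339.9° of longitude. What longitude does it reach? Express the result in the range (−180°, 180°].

Start at -166.8°; shift −339.9° → -506.7°.
-506.7° lies outside (−180°, 180°]; add 360° → -146.7°.

-146.7°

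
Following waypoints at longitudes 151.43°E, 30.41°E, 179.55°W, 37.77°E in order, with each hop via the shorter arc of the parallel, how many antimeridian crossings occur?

Leg 1: +151.43° → +30.41°, shortest Δλ = -121.02° (west) — does not cross 180°.
Leg 2: +30.41° → -179.55°, shortest Δλ = 150.04° (east) — crosses 180°.
Leg 3: -179.55° → +37.77°, shortest Δλ = -142.68° (west) — crosses 180°.
Total crossings: 2.

2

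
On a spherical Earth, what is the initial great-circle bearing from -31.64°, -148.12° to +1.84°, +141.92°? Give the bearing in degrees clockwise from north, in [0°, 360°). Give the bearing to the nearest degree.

Δλ = 141.92 − -148.12 = 290.04°; wrapped into (−180°, 180°]: -69.96°.
θ = atan2( sin Δλ · cos φ₂ , cos φ₁ · sin φ₂ − sin φ₁ · cos φ₂ · cos Δλ )
  = atan2(-0.93897, 0.20700) = -77.567° → normalised to [0°, 360°): 282.433°.

282°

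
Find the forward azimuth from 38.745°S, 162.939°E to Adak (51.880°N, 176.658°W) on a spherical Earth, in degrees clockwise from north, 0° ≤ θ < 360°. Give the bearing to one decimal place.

12.4°

Δλ = -176.658 − 162.939 = -339.597°; wrapped into (−180°, 180°]: 20.403°.
θ = atan2( sin Δλ · cos φ₂ , cos φ₁ · sin φ₂ − sin φ₁ · cos φ₂ · cos Δλ )
  = atan2(0.21521, 0.97570) = 12.438° → normalised to [0°, 360°): 12.438°.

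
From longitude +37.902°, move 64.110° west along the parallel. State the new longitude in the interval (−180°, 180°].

Start at +37.902°; shift −64.110° → -26.208°.
-26.208° already lies in (−180°, 180°].

-26.208°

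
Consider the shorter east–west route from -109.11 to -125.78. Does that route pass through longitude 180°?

No

Signed shortest Δλ = ((-125.78 − -109.11 + 180) mod 360) − 180 = -16.67°.
Going west by 16.67° from -109.11° reaches -125.78° without touching 180°.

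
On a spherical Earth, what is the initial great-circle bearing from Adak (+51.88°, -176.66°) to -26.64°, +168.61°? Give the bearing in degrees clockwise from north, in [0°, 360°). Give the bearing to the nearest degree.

193°

Δλ = 168.61 − -176.66 = 345.27°; wrapped into (−180°, 180°]: -14.73°.
θ = atan2( sin Δλ · cos φ₂ , cos φ₁ · sin φ₂ − sin φ₁ · cos φ₂ · cos Δλ )
  = atan2(-0.22727, -0.95688) = -166.639° → normalised to [0°, 360°): 193.361°.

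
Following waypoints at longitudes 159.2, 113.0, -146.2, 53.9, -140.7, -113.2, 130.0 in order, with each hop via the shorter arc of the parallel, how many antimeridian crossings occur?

Leg 1: +159.2° → +113.0°, shortest Δλ = -46.2° (west) — does not cross 180°.
Leg 2: +113.0° → -146.2°, shortest Δλ = 100.8° (east) — crosses 180°.
Leg 3: -146.2° → +53.9°, shortest Δλ = -159.9° (west) — crosses 180°.
Leg 4: +53.9° → -140.7°, shortest Δλ = 165.4° (east) — crosses 180°.
Leg 5: -140.7° → -113.2°, shortest Δλ = 27.5° (east) — does not cross 180°.
Leg 6: -113.2° → +130.0°, shortest Δλ = -116.8° (west) — crosses 180°.
Total crossings: 4.

4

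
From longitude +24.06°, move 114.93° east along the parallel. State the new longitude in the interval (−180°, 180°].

Start at +24.06°; shift +114.93° → +138.99°.
+138.99° already lies in (−180°, 180°].

+138.99°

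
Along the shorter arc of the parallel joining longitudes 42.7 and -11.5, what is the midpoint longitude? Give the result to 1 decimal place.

Signed shortest Δλ from +42.7° to -11.5° is -54.2°.
Midpoint longitude = +42.7° + (-54.2°)/2 = +42.7° − 27.1° = +15.6°.

+15.6°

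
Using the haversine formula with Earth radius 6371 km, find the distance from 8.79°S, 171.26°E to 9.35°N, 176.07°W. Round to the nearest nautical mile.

1327 nmi

Δλ = -176.07 − 171.26 = -347.33°; wrapped into (−180°, 180°]: 12.67°.
Δφ = 9.35 − -8.79 = 18.14°.
a = sin²(Δφ/2) + cos φ₁ · cos φ₂ · sin²(Δλ/2) = 0.036723.
c = 2·atan2(√a, √(1−a)) = 0.38565 rad → d = 6371·c ≈ 2456.98 km ≈ 1326.66 nmi.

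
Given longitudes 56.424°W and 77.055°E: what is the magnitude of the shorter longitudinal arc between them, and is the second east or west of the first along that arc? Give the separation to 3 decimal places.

133.479° east

Raw difference: 77.055 − -56.424 = 133.479°.
Normalise into (−180°, 180°]: 133.479° stays 133.479°.
Positive ⇒ the second point lies to the east; separation 133.479°.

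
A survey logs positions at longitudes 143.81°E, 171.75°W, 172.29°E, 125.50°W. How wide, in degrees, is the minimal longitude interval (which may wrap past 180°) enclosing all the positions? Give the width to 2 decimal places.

Sort the longitudes: -171.75°, -125.50°, +143.81°, +172.29°.
Eastward gaps between consecutive values (wrapping around): 46.25°, 269.31°, 28.48°, 15.96°.
Largest gap = 269.31° ⇒ minimal covering band is its complement: 360° − 269.31° = 90.69°.
Band runs from +143.81° eastward to -125.50°, crossing the antimeridian.

90.69°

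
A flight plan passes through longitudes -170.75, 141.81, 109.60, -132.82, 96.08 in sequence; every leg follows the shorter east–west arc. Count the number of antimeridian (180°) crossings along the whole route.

3

Leg 1: -170.75° → +141.81°, shortest Δλ = -47.44° (west) — crosses 180°.
Leg 2: +141.81° → +109.60°, shortest Δλ = -32.21° (west) — does not cross 180°.
Leg 3: +109.60° → -132.82°, shortest Δλ = 117.58° (east) — crosses 180°.
Leg 4: -132.82° → +96.08°, shortest Δλ = -131.1° (west) — crosses 180°.
Total crossings: 3.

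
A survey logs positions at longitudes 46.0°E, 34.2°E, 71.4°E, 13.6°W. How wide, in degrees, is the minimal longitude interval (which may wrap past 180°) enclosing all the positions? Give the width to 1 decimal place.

85.0°

Sort the longitudes: -13.6°, +34.2°, +46.0°, +71.4°.
Eastward gaps between consecutive values (wrapping around): 47.8°, 11.8°, 25.4°, 275.0°.
Largest gap = 275.0° ⇒ minimal covering band is its complement: 360° − 275.0° = 85.0°.
Band runs from -13.6° eastward to +71.4°.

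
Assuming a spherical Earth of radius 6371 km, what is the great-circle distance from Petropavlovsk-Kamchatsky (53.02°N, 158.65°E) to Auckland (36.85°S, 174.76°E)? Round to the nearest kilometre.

Δλ = 174.76 − 158.65 = 16.11°.
Δφ = -36.85 − 53.02 = -89.87°.
a = sin²(Δφ/2) + cos φ₁ · cos φ₂ · sin²(Δλ/2) = 0.508317.
c = 2·atan2(√a, √(1−a)) = 1.58743 rad → d = 6371·c ≈ 10113.52 km.

10114 km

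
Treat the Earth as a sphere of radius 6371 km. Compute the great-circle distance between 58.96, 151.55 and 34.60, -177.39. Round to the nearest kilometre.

3533 km

Δλ = -177.39 − 151.55 = -328.94°; wrapped into (−180°, 180°]: 31.06°.
Δφ = 34.60 − 58.96 = -24.36°.
a = sin²(Δφ/2) + cos φ₁ · cos φ₂ · sin²(Δλ/2) = 0.074941.
c = 2·atan2(√a, √(1−a)) = 0.55459 rad → d = 6371·c ≈ 3533.26 km.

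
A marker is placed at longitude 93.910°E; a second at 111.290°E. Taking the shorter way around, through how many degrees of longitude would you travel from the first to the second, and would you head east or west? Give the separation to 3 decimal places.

Raw difference: 111.290 − 93.910 = 17.38°.
Normalise into (−180°, 180°]: 17.38° stays 17.38°.
Positive ⇒ the second point lies to the east; separation 17.380°.

17.380° east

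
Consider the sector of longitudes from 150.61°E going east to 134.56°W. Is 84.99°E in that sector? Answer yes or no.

No

Band width going east from +150.61° to -134.56°: ((-134.56 − 150.61) mod 360) = 74.83°.
Offset of +84.99° east of the west edge: ((84.99 − 150.61) mod 360) = 294.38°.
294.38° > 74.83° ⇒ outside.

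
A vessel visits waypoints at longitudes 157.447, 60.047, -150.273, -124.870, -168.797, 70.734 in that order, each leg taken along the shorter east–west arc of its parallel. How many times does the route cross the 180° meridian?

Leg 1: +157.447° → +60.047°, shortest Δλ = -97.4° (west) — does not cross 180°.
Leg 2: +60.047° → -150.273°, shortest Δλ = 149.68° (east) — crosses 180°.
Leg 3: -150.273° → -124.870°, shortest Δλ = 25.403° (east) — does not cross 180°.
Leg 4: -124.870° → -168.797°, shortest Δλ = -43.927° (west) — does not cross 180°.
Leg 5: -168.797° → +70.734°, shortest Δλ = -120.469° (west) — crosses 180°.
Total crossings: 2.

2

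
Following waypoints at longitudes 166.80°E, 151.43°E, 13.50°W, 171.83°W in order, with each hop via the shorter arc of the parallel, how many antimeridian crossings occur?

Leg 1: +166.80° → +151.43°, shortest Δλ = -15.37° (west) — does not cross 180°.
Leg 2: +151.43° → -13.50°, shortest Δλ = -164.93° (west) — does not cross 180°.
Leg 3: -13.50° → -171.83°, shortest Δλ = -158.33° (west) — does not cross 180°.
Total crossings: 0.

0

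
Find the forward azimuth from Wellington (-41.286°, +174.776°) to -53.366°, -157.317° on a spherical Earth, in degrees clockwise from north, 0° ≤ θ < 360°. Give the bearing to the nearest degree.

Δλ = -157.317 − 174.776 = -332.093°; wrapped into (−180°, 180°]: 27.907°.
θ = atan2( sin Δλ · cos φ₂ , cos φ₁ · sin φ₂ − sin φ₁ · cos φ₂ · cos Δλ )
  = atan2(0.27928, -0.25506) = 132.405° → normalised to [0°, 360°): 132.405°.

132°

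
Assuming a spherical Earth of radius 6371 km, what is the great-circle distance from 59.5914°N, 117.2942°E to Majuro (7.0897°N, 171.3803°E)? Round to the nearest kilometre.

7378 km

Δλ = 171.3803 − 117.2942 = 54.0861°.
Δφ = 7.0897 − 59.5914 = -52.5017°.
a = sin²(Δφ/2) + cos φ₁ · cos φ₂ · sin²(Δλ/2) = 0.299463.
c = 2·atan2(√a, √(1−a)) = 1.15811 rad → d = 6371·c ≈ 7378.30 km.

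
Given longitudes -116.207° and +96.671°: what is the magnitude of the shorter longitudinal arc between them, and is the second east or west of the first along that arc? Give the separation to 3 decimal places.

Raw difference: 96.671 − -116.207 = 212.878°.
Normalise into (−180°, 180°]: 212.878° − 360° = -147.122°.
Negative ⇒ the second point lies to the west; separation 147.122°.

147.122° west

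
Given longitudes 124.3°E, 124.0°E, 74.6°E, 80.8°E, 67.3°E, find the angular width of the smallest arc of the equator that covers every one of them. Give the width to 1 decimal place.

57.0°

Sort the longitudes: +67.3°, +74.6°, +80.8°, +124.0°, +124.3°.
Eastward gaps between consecutive values (wrapping around): 7.3°, 6.2°, 43.2°, 0.3°, 303.0°.
Largest gap = 303.0° ⇒ minimal covering band is its complement: 360° − 303.0° = 57.0°.
Band runs from +67.3° eastward to +124.3°.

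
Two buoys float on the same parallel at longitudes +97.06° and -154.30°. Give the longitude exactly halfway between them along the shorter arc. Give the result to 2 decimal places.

Signed shortest Δλ from +97.06° to -154.30° is +108.64°.
Midpoint longitude = +97.06° + (+108.64°)/2 = +97.06° + 54.32° = +151.38°.
(The naïve average (+97.06 + -154.30)/2 = -28.62° is on the wrong side of the globe.)

+151.38°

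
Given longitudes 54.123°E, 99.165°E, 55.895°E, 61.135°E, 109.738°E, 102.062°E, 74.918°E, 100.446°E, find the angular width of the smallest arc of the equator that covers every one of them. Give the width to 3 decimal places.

Sort the longitudes: +54.123°, +55.895°, +61.135°, +74.918°, +99.165°, +100.446°, +102.062°, +109.738°.
Eastward gaps between consecutive values (wrapping around): 1.772°, 5.240°, 13.783°, 24.247°, 1.281°, 1.616°, 7.676°, 304.385°.
Largest gap = 304.385° ⇒ minimal covering band is its complement: 360° − 304.385° = 55.615°.
Band runs from +54.123° eastward to +109.738°.

55.615°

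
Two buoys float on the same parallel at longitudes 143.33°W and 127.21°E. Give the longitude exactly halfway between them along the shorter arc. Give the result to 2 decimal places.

171.94°E

Signed shortest Δλ from -143.33° to +127.21° is -89.46°.
Midpoint longitude = -143.33° + (-89.46°)/2 = -143.33° − 44.73° = -188.06°.
Normalise into (−180°, 180°]: +171.94°.
(The naïve average (-143.33 + +127.21)/2 = -8.06° is on the wrong side of the globe.)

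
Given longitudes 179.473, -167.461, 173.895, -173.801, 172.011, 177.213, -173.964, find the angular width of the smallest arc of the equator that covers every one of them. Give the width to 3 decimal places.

Sort the longitudes: -173.964°, -173.801°, -167.461°, +172.011°, +173.895°, +177.213°, +179.473°.
Eastward gaps between consecutive values (wrapping around): 0.163°, 6.340°, 339.472°, 1.884°, 3.318°, 2.260°, 6.563°.
Largest gap = 339.472° ⇒ minimal covering band is its complement: 360° − 339.472° = 20.528°.
Band runs from +172.011° eastward to -167.461°, crossing the antimeridian.

20.528°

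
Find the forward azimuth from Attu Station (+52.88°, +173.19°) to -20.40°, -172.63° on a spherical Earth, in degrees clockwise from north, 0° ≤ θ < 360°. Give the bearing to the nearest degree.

166°

Δλ = -172.63 − 173.19 = -345.82°; wrapped into (−180°, 180°]: 14.18°.
θ = atan2( sin Δλ · cos φ₂ , cos φ₁ · sin φ₂ − sin φ₁ · cos φ₂ · cos Δλ )
  = atan2(0.22961, -0.93495) = 166.202° → normalised to [0°, 360°): 166.202°.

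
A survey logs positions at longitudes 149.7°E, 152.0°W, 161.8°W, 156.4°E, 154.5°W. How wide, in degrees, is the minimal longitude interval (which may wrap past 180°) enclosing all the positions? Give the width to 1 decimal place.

Sort the longitudes: -161.8°, -154.5°, -152.0°, +149.7°, +156.4°.
Eastward gaps between consecutive values (wrapping around): 7.3°, 2.5°, 301.7°, 6.7°, 41.8°.
Largest gap = 301.7° ⇒ minimal covering band is its complement: 360° − 301.7° = 58.3°.
Band runs from +149.7° eastward to -152.0°, crossing the antimeridian.

58.3°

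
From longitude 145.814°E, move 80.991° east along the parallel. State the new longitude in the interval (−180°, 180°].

Start at +145.814°; shift +80.991° → +226.805°.
+226.805° lies outside (−180°, 180°]; subtract 360° → -133.195°.

133.195°W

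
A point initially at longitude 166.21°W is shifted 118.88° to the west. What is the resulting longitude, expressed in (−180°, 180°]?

Start at -166.21°; shift −118.88° → -285.09°.
-285.09° lies outside (−180°, 180°]; add 360° → +74.91°.

74.91°E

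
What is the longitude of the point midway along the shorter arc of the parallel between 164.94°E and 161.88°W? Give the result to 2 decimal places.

Signed shortest Δλ from +164.94° to -161.88° is +33.18°.
Midpoint longitude = +164.94° + (+33.18°)/2 = +164.94° + 16.59° = +181.53°.
Normalise into (−180°, 180°]: -178.47°.
(The naïve average (+164.94 + -161.88)/2 = 1.53° is on the wrong side of the globe.)

178.47°W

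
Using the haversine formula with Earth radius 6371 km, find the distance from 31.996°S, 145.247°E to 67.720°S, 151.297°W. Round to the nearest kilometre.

Δλ = -151.297 − 145.247 = -296.544°; wrapped into (−180°, 180°]: 63.456°.
Δφ = -67.720 − -31.996 = -35.724°.
a = sin²(Δφ/2) + cos φ₁ · cos φ₂ · sin²(Δλ/2) = 0.183004.
c = 2·atan2(√a, √(1−a)) = 0.88409 rad → d = 6371·c ≈ 5632.55 km.

5633 km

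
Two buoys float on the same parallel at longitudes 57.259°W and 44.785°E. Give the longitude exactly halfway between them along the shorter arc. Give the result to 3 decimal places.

6.237°W

Signed shortest Δλ from -57.259° to +44.785° is +102.044°.
Midpoint longitude = -57.259° + (+102.044°)/2 = -57.259° + 51.022° = -6.237°.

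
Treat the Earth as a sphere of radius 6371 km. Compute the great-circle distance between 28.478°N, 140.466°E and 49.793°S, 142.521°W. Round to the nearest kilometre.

Δλ = -142.521 − 140.466 = -282.987°; wrapped into (−180°, 180°]: 77.013°.
Δφ = -49.793 − 28.478 = -78.271°.
a = sin²(Δφ/2) + cos φ₁ · cos φ₂ · sin²(Δλ/2) = 0.618318.
c = 2·atan2(√a, √(1−a)) = 1.80970 rad → d = 6371·c ≈ 11529.59 km.

11530 km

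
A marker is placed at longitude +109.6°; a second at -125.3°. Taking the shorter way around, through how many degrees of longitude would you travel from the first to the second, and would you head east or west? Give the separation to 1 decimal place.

Raw difference: -125.3 − 109.6 = -234.9°.
Normalise into (−180°, 180°]: -234.9° + 360° = 125.1°.
Positive ⇒ the second point lies to the east; separation 125.1°.

125.1° east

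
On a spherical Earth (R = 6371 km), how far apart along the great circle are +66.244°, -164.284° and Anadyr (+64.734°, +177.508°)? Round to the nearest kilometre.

Δλ = 177.508 − -164.284 = 341.792°; wrapped into (−180°, 180°]: -18.208°.
Δφ = 64.734 − 66.244 = -1.510°.
a = sin²(Δφ/2) + cos φ₁ · cos φ₂ · sin²(Δλ/2) = 0.004478.
c = 2·atan2(√a, √(1−a)) = 0.13394 rad → d = 6371·c ≈ 853.34 km.

853 km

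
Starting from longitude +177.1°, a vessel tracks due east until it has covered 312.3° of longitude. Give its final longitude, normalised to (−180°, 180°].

+129.4°

Start at +177.1°; shift +312.3° → +489.4°.
+489.4° lies outside (−180°, 180°]; subtract 360° → +129.4°.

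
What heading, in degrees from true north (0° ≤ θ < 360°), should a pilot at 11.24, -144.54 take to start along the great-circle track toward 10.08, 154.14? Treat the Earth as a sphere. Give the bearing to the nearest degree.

Δλ = 154.14 − -144.54 = 298.68°; wrapped into (−180°, 180°]: -61.32°.
θ = atan2( sin Δλ · cos φ₂ , cos φ₁ · sin φ₂ − sin φ₁ · cos φ₂ · cos Δλ )
  = atan2(-0.86377, 0.07956) = -84.737° → normalised to [0°, 360°): 275.263°.

275°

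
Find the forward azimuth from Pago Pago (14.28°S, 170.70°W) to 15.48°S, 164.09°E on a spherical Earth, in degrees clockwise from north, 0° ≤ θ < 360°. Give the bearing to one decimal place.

Δλ = 164.09 − -170.70 = 334.79°; wrapped into (−180°, 180°]: -25.21°.
θ = atan2( sin Δλ · cos φ₂ , cos φ₁ · sin φ₂ − sin φ₁ · cos φ₂ · cos Δλ )
  = atan2(-0.41049, -0.04358) = -96.061° → normalised to [0°, 360°): 263.939°.

263.9°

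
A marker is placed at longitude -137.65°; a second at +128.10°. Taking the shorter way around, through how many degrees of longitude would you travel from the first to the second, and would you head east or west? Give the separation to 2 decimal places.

94.25° west

Raw difference: 128.10 − -137.65 = 265.75°.
Normalise into (−180°, 180°]: 265.75° − 360° = -94.25°.
Negative ⇒ the second point lies to the west; separation 94.25°.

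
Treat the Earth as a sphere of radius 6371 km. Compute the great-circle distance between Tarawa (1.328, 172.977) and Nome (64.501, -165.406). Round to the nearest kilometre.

7239 km

Δλ = -165.406 − 172.977 = -338.383°; wrapped into (−180°, 180°]: 21.617°.
Δφ = 64.501 − 1.328 = 63.173°.
a = sin²(Δφ/2) + cos φ₁ · cos φ₂ · sin²(Δλ/2) = 0.289486.
c = 2·atan2(√a, √(1−a)) = 1.13622 rad → d = 6371·c ≈ 7238.84 km.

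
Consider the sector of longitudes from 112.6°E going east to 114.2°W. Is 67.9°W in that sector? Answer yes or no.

No

Band width going east from +112.6° to -114.2°: ((-114.2 − 112.6) mod 360) = 133.2°.
Offset of -67.9° east of the west edge: ((-67.9 − 112.6) mod 360) = 179.5°.
179.5° > 133.2° ⇒ outside.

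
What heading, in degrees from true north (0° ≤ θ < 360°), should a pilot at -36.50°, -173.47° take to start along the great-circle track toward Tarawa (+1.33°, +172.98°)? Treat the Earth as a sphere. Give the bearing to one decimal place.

Δλ = 172.98 − -173.47 = 346.45°; wrapped into (−180°, 180°]: -13.55°.
θ = atan2( sin Δλ · cos φ₂ , cos φ₁ · sin φ₂ − sin φ₁ · cos φ₂ · cos Δλ )
  = atan2(-0.23423, 0.59677) = -21.430° → normalised to [0°, 360°): 338.570°.

338.6°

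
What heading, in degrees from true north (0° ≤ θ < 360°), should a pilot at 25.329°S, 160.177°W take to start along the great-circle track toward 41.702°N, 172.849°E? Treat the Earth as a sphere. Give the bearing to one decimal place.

339.1°

Δλ = 172.849 − -160.177 = 333.026°; wrapped into (−180°, 180°]: -26.974°.
θ = atan2( sin Δλ · cos φ₂ , cos φ₁ · sin φ₂ − sin φ₁ · cos φ₂ · cos Δλ )
  = atan2(-0.33865, 0.88597) = -20.919° → normalised to [0°, 360°): 339.081°.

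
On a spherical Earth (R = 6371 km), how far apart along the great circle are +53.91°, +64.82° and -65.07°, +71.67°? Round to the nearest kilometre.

Δλ = 71.67 − 64.82 = 6.85°.
Δφ = -65.07 − 53.91 = -118.98°.
a = sin²(Δφ/2) + cos φ₁ · cos φ₂ · sin²(Δλ/2) = 0.743138.
c = 2·atan2(√a, √(1−a)) = 2.07862 rad → d = 6371·c ≈ 13242.89 km.

13243 km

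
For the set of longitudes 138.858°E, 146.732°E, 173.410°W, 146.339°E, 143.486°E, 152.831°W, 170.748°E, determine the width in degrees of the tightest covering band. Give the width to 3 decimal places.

68.311°

Sort the longitudes: -173.410°, -152.831°, +138.858°, +143.486°, +146.339°, +146.732°, +170.748°.
Eastward gaps between consecutive values (wrapping around): 20.579°, 291.689°, 4.628°, 2.853°, 0.393°, 24.016°, 15.842°.
Largest gap = 291.689° ⇒ minimal covering band is its complement: 360° − 291.689° = 68.311°.
Band runs from +138.858° eastward to -152.831°, crossing the antimeridian.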